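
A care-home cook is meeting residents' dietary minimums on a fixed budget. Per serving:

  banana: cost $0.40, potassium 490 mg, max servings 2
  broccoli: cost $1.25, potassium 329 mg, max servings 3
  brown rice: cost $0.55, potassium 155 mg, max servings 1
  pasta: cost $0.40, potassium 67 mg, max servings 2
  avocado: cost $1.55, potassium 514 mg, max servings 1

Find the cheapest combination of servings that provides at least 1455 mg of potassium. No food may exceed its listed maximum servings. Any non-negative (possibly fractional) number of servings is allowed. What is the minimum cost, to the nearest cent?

Cost per mg of potassium: banana $0.0008, avocado $0.0030, brown rice $0.0035, broccoli $0.0038, pasta $0.0060.
Take 2 servings of banana: +980.0 mg potassium for $0.80 (total $0.80, still need 475.0 mg).
Take 0.9241 servings of avocado: +475.0 mg potassium for $1.43 (total $2.23, still need 0.0 mg).
Greedy by cheapest-per-mg is optimal for a single linear constraint, so the minimum cost is $2.23.

$2.23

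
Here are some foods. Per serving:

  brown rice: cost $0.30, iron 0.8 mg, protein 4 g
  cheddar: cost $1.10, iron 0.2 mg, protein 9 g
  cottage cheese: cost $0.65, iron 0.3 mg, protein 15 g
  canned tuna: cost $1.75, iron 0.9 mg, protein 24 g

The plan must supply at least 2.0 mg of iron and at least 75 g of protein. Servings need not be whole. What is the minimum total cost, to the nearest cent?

Check every corner: each single food scaled to meet both minima, and each pair solved so both constraints bind.
brown rice only: max(2.0/0.8, 75/4) = 18.75 servings → $5.62.
cheddar only: max(2.0/0.2, 75/9) = 10 servings → $11.00.
cottage cheese only: max(2.0/0.3, 75/15) = 6.667 servings → $4.33.
canned tuna only: max(2.0/0.9, 75/24) = 3.125 servings → $5.47.
brown rice + cheddar with both tight: 0.4688 servings and 8.125 servings → $9.08.
brown rice + cottage cheese with both tight: 0.6944 servings and 4.815 servings → $3.34.
brown rice + canned tuna: intersection lies outside the first quadrant.
cheddar + cottage cheese: intersection lies outside the first quadrant.
cheddar + canned tuna with both tight: 5.909 servings and 0.9091 servings → $8.09.
cottage cheese + canned tuna with both tight: 3.095 servings and 1.19 servings → $4.10.
So the least-cost plan costs $3.34.

$3.34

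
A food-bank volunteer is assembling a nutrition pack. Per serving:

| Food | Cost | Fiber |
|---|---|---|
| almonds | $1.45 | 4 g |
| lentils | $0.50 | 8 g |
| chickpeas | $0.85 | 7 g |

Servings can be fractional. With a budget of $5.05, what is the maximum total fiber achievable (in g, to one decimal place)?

Fiber per dollar: lentils 16, chickpeas 8.235, almonds 2.759.
With no serving limits, spend the whole cost allowance on lentils: $5.05 / $0.50 × 8 g = 80.8 g.

80.8 g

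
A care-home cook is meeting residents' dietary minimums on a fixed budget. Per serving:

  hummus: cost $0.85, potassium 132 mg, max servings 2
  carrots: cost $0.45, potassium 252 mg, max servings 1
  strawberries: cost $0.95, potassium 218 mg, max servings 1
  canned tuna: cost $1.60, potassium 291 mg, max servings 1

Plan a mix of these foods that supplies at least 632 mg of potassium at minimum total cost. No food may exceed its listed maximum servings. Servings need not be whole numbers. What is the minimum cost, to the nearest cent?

Cost per mg of potassium: carrots $0.0018, strawberries $0.0044, canned tuna $0.0055, hummus $0.0064.
Take 1 serving of carrots: +252.0 mg potassium for $0.45 (total $0.45, still need 380.0 mg).
Take 1 serving of strawberries: +218.0 mg potassium for $0.95 (total $1.40, still need 162.0 mg).
Take 0.5567 servings of canned tuna: +162.0 mg potassium for $0.89 (total $2.29, still need 0.0 mg).
Greedy by cheapest-per-mg is optimal for a single linear constraint, so the minimum cost is $2.29.

$2.29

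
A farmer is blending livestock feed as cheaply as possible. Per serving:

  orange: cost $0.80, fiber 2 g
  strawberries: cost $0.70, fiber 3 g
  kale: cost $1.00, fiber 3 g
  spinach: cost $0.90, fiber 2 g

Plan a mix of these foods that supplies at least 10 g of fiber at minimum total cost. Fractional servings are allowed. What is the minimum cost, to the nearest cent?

$2.33

Cost per g of fiber: strawberries $0.2333, kale $0.3333, orange $0.4000, spinach $0.4500.
With no serving limits, use only strawberries: 10 g / 3 g = 3.333 servings × $0.70 = $2.33.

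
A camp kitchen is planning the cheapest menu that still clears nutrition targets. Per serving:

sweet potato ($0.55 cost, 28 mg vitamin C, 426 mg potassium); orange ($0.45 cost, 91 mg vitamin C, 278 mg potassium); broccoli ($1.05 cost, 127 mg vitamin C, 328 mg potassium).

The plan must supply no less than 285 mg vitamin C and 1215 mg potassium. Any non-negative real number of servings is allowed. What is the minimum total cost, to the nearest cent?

The cheapest plan sits at a corner of the feasible region — with two constraints it uses at most two foods.
sweet potato only: max(285/28, 1215/426) = 10.18 servings → $5.60.
orange only: max(285/91, 1215/278) = 4.371 servings → $1.97.
broccoli only: max(285/127, 1215/328) = 3.704 servings → $3.89.
sweet potato + orange with both tight: 1.011 servings and 2.821 servings → $1.83.
sweet potato + broccoli with both tight: 1.354 servings and 1.946 servings → $2.79.
orange + broccoli with both targets exact would need a negative amount; discard.
Cheapest feasible corner: $1.83.

$1.83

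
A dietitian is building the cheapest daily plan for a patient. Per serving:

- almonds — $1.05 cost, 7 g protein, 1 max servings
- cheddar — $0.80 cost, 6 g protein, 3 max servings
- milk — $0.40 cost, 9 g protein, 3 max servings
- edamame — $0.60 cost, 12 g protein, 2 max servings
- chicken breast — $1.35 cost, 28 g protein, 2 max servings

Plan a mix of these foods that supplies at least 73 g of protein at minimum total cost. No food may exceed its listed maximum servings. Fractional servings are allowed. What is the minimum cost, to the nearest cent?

$3.42

Cost per g of protein: milk $0.0444, chicken breast $0.0482, edamame $0.0500, cheddar $0.1333, almonds $0.1500.
Take 3 servings of milk: +27.0 g protein for $1.20 (total $1.20, still need 46.0 g).
Take 1.643 servings of chicken breast: +46.0 g protein for $2.22 (total $3.42, still need 0.0 g).
Filling from the cheapest source first is optimal under one linear minimum: $3.42.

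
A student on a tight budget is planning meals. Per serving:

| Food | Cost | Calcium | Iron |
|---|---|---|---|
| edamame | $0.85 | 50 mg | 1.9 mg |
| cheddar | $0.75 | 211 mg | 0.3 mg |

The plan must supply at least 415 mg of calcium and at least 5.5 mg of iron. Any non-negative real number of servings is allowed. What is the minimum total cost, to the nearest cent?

$3.28

A basic optimal solution has at most two foods positive. Try each food alone and each pair with both targets met exactly.
edamame only: max(415/50, 5.5/1.9) = 8.3 servings → $7.05.
cheddar only: max(415/211, 5.5/0.3) = 18.33 servings → $13.75.
edamame + cheddar with both tight: 2.685 servings and 1.331 servings → $3.28.
The minimum over all feasible corners is $3.28.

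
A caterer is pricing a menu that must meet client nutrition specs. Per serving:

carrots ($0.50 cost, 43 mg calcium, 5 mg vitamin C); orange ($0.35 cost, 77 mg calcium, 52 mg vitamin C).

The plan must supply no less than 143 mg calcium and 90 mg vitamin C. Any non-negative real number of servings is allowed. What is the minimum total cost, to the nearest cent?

carrots only: max(143/43, 90/5) = 18 servings → $9.00.
orange only: max(143/77, 90/52) = 1.857 servings → $0.65.
carrots + orange with both tight: 0.2734 servings and 1.704 servings → $0.73.
Cheapest feasible corner: $0.65.

$0.65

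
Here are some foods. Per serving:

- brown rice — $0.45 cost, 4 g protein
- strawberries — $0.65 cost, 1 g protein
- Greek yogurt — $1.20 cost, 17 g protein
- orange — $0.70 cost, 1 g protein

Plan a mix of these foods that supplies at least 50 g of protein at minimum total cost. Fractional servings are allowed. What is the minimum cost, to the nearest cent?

Cost per g of protein: Greek yogurt $0.0706, brown rice $0.1125, strawberries $0.6500, orange $0.7000.
With no serving limits, use only Greek yogurt: 50 g / 17 g = 2.941 servings × $1.20 = $3.53.

$3.53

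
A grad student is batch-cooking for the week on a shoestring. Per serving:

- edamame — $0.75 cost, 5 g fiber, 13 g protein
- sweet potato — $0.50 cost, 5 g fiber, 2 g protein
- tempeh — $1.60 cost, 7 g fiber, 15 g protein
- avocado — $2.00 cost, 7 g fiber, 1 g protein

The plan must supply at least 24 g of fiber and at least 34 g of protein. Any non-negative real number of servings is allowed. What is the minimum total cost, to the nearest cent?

The cheapest plan sits at a corner of the feasible region — with two constraints it uses at most two foods.
edamame only: max(24/5, 34/13) = 4.8 servings → $3.60.
sweet potato only: max(24/5, 34/2) = 17 servings → $8.50.
tempeh only: max(24/7, 34/15) = 3.429 servings → $5.49.
avocado only: max(24/7, 34/1) = 34 servings → $68.00.
edamame + sweet potato with both tight: 2.218 servings and 2.582 servings → $2.95.
edamame + tempeh: intersection lies outside the first quadrant.
edamame + avocado with both tight: 2.488 servings and 1.651 servings → $5.17.
sweet potato + tempeh with both tight: 2 servings and 2 servings → $4.20.
sweet potato + avocado with both targets exact would need a negative amount; discard.
tempeh + avocado with both tight: 2.184 servings and 1.245 servings → $5.98.
The minimum over all feasible corners is $2.95.

$2.95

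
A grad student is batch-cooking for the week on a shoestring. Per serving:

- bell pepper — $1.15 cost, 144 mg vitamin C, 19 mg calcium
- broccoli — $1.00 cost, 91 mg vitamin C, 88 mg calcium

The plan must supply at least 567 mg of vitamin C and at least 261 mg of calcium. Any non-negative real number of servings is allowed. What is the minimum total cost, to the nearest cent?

$5.20

For a min-cost LP with two ≥-constraints, a basic feasible solution has at most two positive variables.
bell pepper only: max(567/144, 261/19) = 13.74 servings → $15.80.
broccoli only: max(567/91, 261/88) = 6.231 servings → $6.23.
bell pepper + broccoli with both tight: 2.389 servings and 2.45 servings → $5.20.
Cheapest feasible corner: $5.20.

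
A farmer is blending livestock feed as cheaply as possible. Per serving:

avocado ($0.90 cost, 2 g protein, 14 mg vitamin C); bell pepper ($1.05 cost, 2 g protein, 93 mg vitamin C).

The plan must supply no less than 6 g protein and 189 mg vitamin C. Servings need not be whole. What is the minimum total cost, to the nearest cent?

An LP optimum is at a vertex; with two nutrient constraints at most two foods are used. Check each candidate.
avocado only: max(6/2, 189/14) = 13.5 servings → $12.15.
bell pepper only: max(6/2, 189/93) = 3 servings → $3.15.
avocado + bell pepper with both tight: 1.139 servings and 1.861 servings → $2.98.
Cheapest feasible corner: $2.98.

$2.98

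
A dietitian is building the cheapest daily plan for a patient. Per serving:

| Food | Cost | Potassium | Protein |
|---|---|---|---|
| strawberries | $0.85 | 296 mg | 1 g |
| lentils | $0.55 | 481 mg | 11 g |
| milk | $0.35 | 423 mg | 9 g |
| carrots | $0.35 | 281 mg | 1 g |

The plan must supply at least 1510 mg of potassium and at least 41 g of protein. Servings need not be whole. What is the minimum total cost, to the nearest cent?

For a min-cost LP with two ≥-constraints, a basic feasible solution has at most two positive variables.
strawberries only: max(1510/296, 41/1) = 41 servings → $34.85.
lentils only: max(1510/481, 41/11) = 3.727 servings → $2.05.
milk only: max(1510/423, 41/9) = 4.556 servings → $1.59.
carrots only: max(1510/281, 41/1) = 41 servings → $14.35.
strawberries + lentils: intersection lies outside the first quadrant.
strawberries + milk with both targets exact would need a negative amount; discard.
strawberries + carrots with both targets exact would need a negative amount; discard.
lentils + milk: the both-tight solution has a negative serving — not a feasible corner.
lentils + carrots with both targets exact would need a negative amount; discard.
milk + carrots: intersection lies outside the first quadrant.
The minimum over all feasible corners is $1.59.

$1.59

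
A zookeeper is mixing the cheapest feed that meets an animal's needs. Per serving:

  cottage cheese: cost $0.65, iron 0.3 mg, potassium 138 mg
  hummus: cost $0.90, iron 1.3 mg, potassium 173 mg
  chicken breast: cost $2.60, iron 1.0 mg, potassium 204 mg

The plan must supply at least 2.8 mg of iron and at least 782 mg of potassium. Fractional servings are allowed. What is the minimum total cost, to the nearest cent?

$3.78

Compare the cost at each extreme point of the feasible region.
cottage cheese only: max(2.8/0.3, 782/138) = 9.333 servings → $6.07.
hummus only: max(2.8/1.3, 782/173) = 4.52 servings → $4.07.
chicken breast only: max(2.8/1.0, 782/204) = 3.833 servings → $9.97.
cottage cheese + hummus with both tight: 4.174 servings and 1.191 servings → $3.78.
cottage cheese + chicken breast with both tight: 2.745 servings and 1.977 servings → $6.92.
hummus + chicken breast: the both-tight solution has a negative serving — not a feasible corner.
Cheapest feasible corner: $3.78.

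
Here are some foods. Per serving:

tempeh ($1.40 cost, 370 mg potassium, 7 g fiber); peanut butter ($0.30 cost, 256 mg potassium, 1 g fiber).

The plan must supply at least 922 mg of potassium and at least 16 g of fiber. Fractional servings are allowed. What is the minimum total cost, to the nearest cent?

The cheapest plan sits at a corner of the feasible region — with two constraints it uses at most two foods.
tempeh only: max(922/370, 16/7) = 2.492 servings → $3.49.
peanut butter only: max(922/256, 16/1) = 16 servings → $4.80.
tempeh + peanut butter with both tight: 2.232 servings and 0.3755 servings → $3.24.
Cheapest feasible corner: $3.24.

$3.24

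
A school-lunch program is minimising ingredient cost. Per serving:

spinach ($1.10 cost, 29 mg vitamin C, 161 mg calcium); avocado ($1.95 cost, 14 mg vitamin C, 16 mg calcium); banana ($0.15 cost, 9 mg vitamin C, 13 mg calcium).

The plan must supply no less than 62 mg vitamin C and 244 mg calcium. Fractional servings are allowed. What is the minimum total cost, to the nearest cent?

$1.83

Compare the cost at each extreme point of the feasible region.
spinach only: max(62/29, 244/161) = 2.138 servings → $2.35.
avocado only: max(62/14, 244/16) = 15.25 servings → $29.74.
banana only: max(62/9, 244/13) = 18.77 servings → $2.82.
spinach + avocado with both tight: 1.354 servings and 1.623 servings → $4.66.
spinach + banana with both tight: 1.297 servings and 2.711 servings → $1.83.
avocado + banana: intersection lies outside the first quadrant.
Cheapest feasible corner: $1.83.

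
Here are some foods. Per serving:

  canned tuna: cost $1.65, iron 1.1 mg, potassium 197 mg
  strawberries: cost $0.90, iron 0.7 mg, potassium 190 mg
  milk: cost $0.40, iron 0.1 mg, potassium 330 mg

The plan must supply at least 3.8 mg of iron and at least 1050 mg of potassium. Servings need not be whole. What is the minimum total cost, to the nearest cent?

$4.90

The cheapest plan sits at a corner of the feasible region — with two constraints it uses at most two foods.
canned tuna only: max(3.8/1.1, 1050/197) = 5.33 servings → $8.79.
strawberries only: max(3.8/0.7, 1050/190) = 5.526 servings → $4.97.
milk only: max(3.8/0.1, 1050/330) = 38 servings → $15.20.
canned tuna + strawberries with both targets exact would need a negative amount; discard.
canned tuna + milk with both tight: 3.347 servings and 1.184 servings → $6.00.
strawberries + milk with both tight: 5.42 servings and 0.06132 servings → $4.90.
The minimum over all feasible corners is $4.90.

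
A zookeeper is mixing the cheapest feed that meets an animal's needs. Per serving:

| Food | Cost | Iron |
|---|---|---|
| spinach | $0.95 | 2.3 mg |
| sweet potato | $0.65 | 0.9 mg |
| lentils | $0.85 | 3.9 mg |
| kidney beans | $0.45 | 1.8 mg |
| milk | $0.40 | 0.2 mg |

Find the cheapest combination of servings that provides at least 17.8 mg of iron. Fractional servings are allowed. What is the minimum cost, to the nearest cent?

$3.88

Cost per mg of iron: lentils $0.2179, kidney beans $0.2500, spinach $0.4130, sweet potato $0.7222, milk $2.0000.
With no serving limits, use only lentils: 17.8 mg / 3.9 mg = 4.564 servings × $0.85 = $3.88.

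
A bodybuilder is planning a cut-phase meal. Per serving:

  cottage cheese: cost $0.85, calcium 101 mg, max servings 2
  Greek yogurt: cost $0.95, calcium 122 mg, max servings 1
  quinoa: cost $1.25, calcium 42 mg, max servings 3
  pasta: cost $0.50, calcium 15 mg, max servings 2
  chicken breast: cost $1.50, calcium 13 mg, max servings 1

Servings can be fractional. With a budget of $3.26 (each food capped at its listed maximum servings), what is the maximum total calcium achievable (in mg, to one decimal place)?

Calcium per dollar: Greek yogurt 128.4, cottage cheese 118.8, quinoa 33.6, pasta 30, chicken breast 8.667.
Take 1 serving of Greek yogurt: spends $0.95, +122.0 mg calcium (running total 122.0 mg).
Take 2 servings of cottage cheese: spends $1.70, +202.0 mg calcium (running total 324.0 mg).
Take 0.488 servings of quinoa: spends $0.61, +20.5 mg calcium (running total 344.5 mg).
Greedy by best ratio exhausts the cost allowance optimally: 344.5 mg.

344.5 mg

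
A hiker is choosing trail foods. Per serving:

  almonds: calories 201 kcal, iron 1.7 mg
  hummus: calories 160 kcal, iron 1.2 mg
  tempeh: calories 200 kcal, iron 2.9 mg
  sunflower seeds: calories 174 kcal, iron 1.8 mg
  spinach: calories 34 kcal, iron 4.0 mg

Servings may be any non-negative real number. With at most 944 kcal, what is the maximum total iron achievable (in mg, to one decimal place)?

111.1 mg

Iron per kcal: spinach 0.1176, tempeh 0.0145, sunflower seeds 0.01034, almonds 0.008458, hummus 0.0075.
With no serving limits, spend the whole calories allowance on spinach: 944 kcal / 34 kcal × 4.0 mg = 111.1 mg.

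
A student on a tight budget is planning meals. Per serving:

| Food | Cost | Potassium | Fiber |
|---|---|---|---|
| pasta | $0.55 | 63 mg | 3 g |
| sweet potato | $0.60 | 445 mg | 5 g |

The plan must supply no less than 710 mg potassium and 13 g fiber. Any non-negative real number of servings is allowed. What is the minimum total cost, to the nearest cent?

For a min-cost LP with two ≥-constraints, a basic feasible solution has at most two positive variables.
pasta only: max(710/63, 13/3) = 11.27 servings → $6.20.
sweet potato only: max(710/445, 13/5) = 2.6 servings → $1.56.
pasta + sweet potato with both tight: 2.191 servings and 1.285 servings → $1.98.
So the least-cost plan costs $1.56.

$1.56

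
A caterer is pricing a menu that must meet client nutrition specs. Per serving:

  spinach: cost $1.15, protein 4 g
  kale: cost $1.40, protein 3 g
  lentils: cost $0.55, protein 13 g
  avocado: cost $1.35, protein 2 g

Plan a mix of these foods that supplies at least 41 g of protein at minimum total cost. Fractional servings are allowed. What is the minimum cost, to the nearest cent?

$1.73

Cost per g of protein: lentils $0.0423, spinach $0.2875, kale $0.4667, avocado $0.6750.
With no serving limits, use only lentils: 41 g / 13 g = 3.154 servings × $0.55 = $1.73.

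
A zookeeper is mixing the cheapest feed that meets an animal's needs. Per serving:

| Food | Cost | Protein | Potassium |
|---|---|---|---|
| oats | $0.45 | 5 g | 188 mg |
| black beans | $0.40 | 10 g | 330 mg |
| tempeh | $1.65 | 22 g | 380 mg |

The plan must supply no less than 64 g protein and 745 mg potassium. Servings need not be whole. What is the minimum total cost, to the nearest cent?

An LP optimum is at a vertex; with two nutrient constraints at most two foods are used. Check each candidate.
oats only: max(64/5, 745/188) = 12.8 servings → $5.76.
black beans only: max(64/10, 745/330) = 6.4 servings → $2.56.
tempeh only: max(64/22, 745/380) = 2.909 servings → $4.80.
oats + black beans: intersection lies outside the first quadrant.
oats + tempeh with both targets exact would need a negative amount; discard.
black beans + tempeh: the both-tight solution has a negative serving — not a feasible corner.
So the least-cost plan costs $2.56.

$2.56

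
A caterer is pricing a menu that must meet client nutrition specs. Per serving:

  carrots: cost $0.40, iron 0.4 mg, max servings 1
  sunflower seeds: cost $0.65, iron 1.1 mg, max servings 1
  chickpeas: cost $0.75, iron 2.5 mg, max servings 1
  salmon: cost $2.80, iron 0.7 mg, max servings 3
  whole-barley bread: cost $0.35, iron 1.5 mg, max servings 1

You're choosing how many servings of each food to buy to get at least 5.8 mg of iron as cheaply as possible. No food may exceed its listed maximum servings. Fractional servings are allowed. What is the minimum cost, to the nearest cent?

Cost per mg of iron: whole-barley bread $0.2333, chickpeas $0.3000, sunflower seeds $0.5909, carrots $1.0000, salmon $4.0000.
Take 1 serving of whole-barley bread: +1.5 mg iron for $0.35 (total $0.35, still need 4.3 mg).
Take 1 serving of chickpeas: +2.5 mg iron for $0.75 (total $1.10, still need 1.8 mg).
Take 1 serving of sunflower seeds: +1.1 mg iron for $0.65 (total $1.75, still need 0.7 mg).
Take 1 serving of carrots: +0.4 mg iron for $0.40 (total $2.15, still need 0.3 mg).
Take 0.4286 servings of salmon: +0.3 mg iron for $1.20 (total $3.35, still need 0.0 mg).
Greedy by cheapest-per-mg is optimal for a single linear constraint, so the minimum cost is $3.35.

$3.35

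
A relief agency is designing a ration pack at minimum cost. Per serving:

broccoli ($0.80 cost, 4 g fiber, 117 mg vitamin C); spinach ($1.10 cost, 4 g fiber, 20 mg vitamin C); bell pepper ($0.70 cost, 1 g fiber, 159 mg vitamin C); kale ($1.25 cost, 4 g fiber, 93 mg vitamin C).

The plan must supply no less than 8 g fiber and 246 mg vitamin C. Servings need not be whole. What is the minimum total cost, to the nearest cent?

Minimising a linear cost over {fiber ≥ 8, vitamin C ≥ 246, servings ≥ 0} — the optimum is at a vertex, using one or two foods.
broccoli only: max(8/4, 246/117) = 2.103 servings → $1.68.
spinach only: max(8/4, 246/20) = 12.3 servings → $13.53.
bell pepper only: max(8/1, 246/159) = 8 servings → $5.60.
kale only: max(8/4, 246/93) = 2.645 servings → $3.31.
broccoli + spinach with both targets exact would need a negative amount; discard.
broccoli + bell pepper with both tight: 1.977 servings and 0.09249 servings → $1.65.
broccoli + kale with both targets exact would need a negative amount; discard.
spinach + bell pepper with both tight: 1.666 servings and 1.338 servings → $2.77.
spinach + kale: intersection lies outside the first quadrant.
bell pepper + kale with both tight: 0.442 servings and 1.89 servings → $2.67.
The minimum over all feasible corners is $1.65.

$1.65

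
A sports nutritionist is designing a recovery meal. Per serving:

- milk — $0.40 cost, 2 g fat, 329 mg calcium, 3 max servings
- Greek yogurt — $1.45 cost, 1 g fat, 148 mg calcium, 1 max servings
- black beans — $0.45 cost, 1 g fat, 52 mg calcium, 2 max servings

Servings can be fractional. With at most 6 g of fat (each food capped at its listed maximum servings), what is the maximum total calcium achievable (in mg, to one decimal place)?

Calcium per g fat: milk 164.5, Greek yogurt 148, black beans 52.
Take 3 servings of milk: uses 6 g fat, +987.0 mg calcium (running total 987.0 mg).
Filling greedily by calcium-per-g fat is optimal for one linear limit, giving 987.0 mg.

987.0 mg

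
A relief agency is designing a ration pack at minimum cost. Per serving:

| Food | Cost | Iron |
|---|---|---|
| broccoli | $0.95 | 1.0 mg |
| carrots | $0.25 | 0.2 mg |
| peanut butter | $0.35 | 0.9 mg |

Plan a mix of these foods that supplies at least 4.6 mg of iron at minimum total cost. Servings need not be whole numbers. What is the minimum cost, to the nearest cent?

$1.79

Cost per mg of iron: peanut butter $0.3889, broccoli $0.9500, carrots $1.2500.
With no serving limits, use only peanut butter: 4.6 mg / 0.9 mg = 5.111 servings × $0.35 = $1.79.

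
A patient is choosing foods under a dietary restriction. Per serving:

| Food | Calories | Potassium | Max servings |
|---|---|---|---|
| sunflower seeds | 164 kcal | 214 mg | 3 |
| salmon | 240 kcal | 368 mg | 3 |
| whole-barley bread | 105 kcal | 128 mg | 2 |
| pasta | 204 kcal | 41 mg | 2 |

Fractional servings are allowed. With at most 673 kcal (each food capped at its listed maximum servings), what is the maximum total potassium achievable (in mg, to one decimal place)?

1031.9 mg

Potassium per kcal: salmon 1.533, sunflower seeds 1.305, whole-barley bread 1.219, pasta 0.201.
Take 2.804 servings of salmon: uses 673 kcal, +1031.9 mg potassium (running total 1031.9 mg).
Filling greedily by potassium-per-kcal is optimal for one linear limit, giving 1031.9 mg.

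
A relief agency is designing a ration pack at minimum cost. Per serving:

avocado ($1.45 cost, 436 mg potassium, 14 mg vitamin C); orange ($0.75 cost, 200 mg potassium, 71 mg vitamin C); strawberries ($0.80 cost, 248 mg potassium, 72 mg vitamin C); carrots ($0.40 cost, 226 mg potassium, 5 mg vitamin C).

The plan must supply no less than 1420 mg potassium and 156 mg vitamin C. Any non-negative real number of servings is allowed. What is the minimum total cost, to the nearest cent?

$3.19

This is a tiny linear program; its minimum lies at a vertex of the feasible set. List the vertices and price them.
avocado only: max(1420/436, 156/14) = 11.14 servings → $16.16.
orange only: max(1420/200, 156/71) = 7.1 servings → $5.33.
strawberries only: max(1420/248, 156/72) = 5.726 servings → $4.58.
carrots only: max(1420/226, 156/5) = 31.2 servings → $12.48.
avocado + orange with both tight: 2.473 servings and 1.71 servings → $4.87.
avocado + strawberries with both tight: 2.276 servings and 1.724 servings → $4.68.
avocado + carrots: intersection lies outside the first quadrant.
orange + strawberries: the both-tight solution has a negative serving — not a feasible corner.
orange + carrots with both tight: 1.871 servings and 4.627 servings → $3.25.
strawberries + carrots with both tight: 1.873 servings and 4.228 servings → $3.19.
So the least-cost plan costs $3.19.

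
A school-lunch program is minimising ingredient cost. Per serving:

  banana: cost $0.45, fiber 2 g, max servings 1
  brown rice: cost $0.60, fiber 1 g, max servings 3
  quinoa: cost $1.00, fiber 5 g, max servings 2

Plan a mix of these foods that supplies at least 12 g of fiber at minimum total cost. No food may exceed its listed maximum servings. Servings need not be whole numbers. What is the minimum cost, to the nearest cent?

$2.45

Cost per g of fiber: quinoa $0.2000, banana $0.2250, brown rice $0.6000.
Take 2 servings of quinoa: +10.0 g fiber for $2.00 (total $2.00, still need 2.0 g).
Take 1 serving of banana: +2.0 g fiber for $0.45 (total $2.45, still need 0.0 g).
Filling from the cheapest source first is optimal under one linear minimum: $2.45.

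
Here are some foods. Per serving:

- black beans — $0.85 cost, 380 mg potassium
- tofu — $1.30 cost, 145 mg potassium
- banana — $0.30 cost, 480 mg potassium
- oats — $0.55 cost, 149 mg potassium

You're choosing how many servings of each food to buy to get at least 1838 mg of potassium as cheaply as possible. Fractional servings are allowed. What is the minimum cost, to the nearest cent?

$1.15

Cost per mg of potassium: banana $0.0006, black beans $0.0022, oats $0.0037, tofu $0.0090.
With no serving limits, use only banana: 1838 mg / 480 mg = 3.829 servings × $0.30 = $1.15.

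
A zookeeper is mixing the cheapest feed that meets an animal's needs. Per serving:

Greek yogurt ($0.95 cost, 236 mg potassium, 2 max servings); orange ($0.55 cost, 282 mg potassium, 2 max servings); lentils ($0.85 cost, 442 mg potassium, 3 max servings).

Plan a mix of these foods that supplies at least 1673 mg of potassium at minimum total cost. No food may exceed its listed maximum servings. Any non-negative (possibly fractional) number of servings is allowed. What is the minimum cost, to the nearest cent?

Cost per mg of potassium: lentils $0.0019, orange $0.0020, Greek yogurt $0.0040.
Take 3 servings of lentils: +1326.0 mg potassium for $2.55 (total $2.55, still need 347.0 mg).
Take 1.23 servings of orange: +347.0 mg potassium for $0.68 (total $3.23, still need 0.0 mg).
Filling from the cheapest source first is optimal under one linear minimum: $3.23.

$3.23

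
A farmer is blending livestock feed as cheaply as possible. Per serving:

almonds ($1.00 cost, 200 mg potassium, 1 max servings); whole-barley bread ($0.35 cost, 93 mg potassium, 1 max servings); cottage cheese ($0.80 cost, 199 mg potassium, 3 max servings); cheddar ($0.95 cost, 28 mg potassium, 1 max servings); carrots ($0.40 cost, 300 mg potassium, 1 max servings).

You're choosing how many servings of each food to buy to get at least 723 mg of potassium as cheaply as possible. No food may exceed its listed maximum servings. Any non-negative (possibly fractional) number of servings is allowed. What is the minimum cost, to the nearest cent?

$2.08

Cost per mg of potassium: carrots $0.0013, whole-barley bread $0.0038, cottage cheese $0.0040, almonds $0.0050, cheddar $0.0339.
Take 1 serving of carrots: +300.0 mg potassium for $0.40 (total $0.40, still need 423.0 mg).
Take 1 serving of whole-barley bread: +93.0 mg potassium for $0.35 (total $0.75, still need 330.0 mg).
Take 1.658 servings of cottage cheese: +330.0 mg potassium for $1.33 (total $2.08, still need 0.0 mg).
Greedy by cheapest-per-mg is optimal for a single linear constraint, so the minimum cost is $2.08.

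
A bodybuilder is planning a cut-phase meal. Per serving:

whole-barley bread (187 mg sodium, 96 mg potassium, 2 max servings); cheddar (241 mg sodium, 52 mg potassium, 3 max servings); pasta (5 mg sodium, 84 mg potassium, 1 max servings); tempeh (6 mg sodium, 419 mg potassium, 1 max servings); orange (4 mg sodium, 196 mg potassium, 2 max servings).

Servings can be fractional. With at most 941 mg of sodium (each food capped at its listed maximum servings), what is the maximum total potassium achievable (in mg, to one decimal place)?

1205.2 mg

Potassium per mg sodium: tempeh 69.83, orange 49, pasta 16.8, whole-barley bread 0.5134, cheddar 0.2158.
Take 1 serving of tempeh: uses 6 mg sodium, +419.0 mg potassium (running total 419.0 mg).
Take 2 servings of orange: uses 8 mg sodium, +392.0 mg potassium (running total 811.0 mg).
Take 1 serving of pasta: uses 5 mg sodium, +84.0 mg potassium (running total 895.0 mg).
Take 2 servings of whole-barley bread: uses 374 mg sodium, +192.0 mg potassium (running total 1087.0 mg).
Take 2.274 servings of cheddar: uses 548 mg sodium, +118.2 mg potassium (running total 1205.2 mg).
Greedy by best ratio exhausts the sodium allowance optimally: 1205.2 mg.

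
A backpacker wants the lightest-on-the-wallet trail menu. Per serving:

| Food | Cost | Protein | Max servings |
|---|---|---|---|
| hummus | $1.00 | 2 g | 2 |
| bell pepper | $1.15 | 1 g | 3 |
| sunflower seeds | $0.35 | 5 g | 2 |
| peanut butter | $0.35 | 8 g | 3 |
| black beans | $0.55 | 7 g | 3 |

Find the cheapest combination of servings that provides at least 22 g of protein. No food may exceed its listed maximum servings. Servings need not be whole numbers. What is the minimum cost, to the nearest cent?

Cost per g of protein: peanut butter $0.0437, sunflower seeds $0.0700, black beans $0.0786, hummus $0.5000, bell pepper $1.1500.
Take 2.75 servings of peanut butter: +22.0 g protein for $0.96 (total $0.96, still need 0.0 g).
Filling from the cheapest source first is optimal under one linear minimum: $0.96.

$0.96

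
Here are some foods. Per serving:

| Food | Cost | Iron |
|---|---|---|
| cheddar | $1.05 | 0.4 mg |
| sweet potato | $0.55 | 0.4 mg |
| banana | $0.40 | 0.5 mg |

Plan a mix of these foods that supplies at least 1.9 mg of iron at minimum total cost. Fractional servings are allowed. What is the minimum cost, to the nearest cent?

Cost per mg of iron: banana $0.8000, sweet potato $1.3750, cheddar $2.6250.
With no serving limits, use only banana: 1.9 mg / 0.5 mg = 3.8 servings × $0.40 = $1.52.

$1.52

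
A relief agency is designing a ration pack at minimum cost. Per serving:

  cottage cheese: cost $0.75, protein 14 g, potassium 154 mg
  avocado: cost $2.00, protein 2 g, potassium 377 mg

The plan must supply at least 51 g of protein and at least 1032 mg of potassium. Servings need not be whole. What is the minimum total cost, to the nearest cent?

$5.03

This is a tiny linear program; its minimum lies at a vertex of the feasible set. List the vertices and price them.
cottage cheese only: max(51/14, 1032/154) = 6.701 servings → $5.03.
avocado only: max(51/2, 1032/377) = 25.5 servings → $51.00.
cottage cheese + avocado with both tight: 3.453 servings and 1.327 servings → $5.24.
So the least-cost plan costs $5.03.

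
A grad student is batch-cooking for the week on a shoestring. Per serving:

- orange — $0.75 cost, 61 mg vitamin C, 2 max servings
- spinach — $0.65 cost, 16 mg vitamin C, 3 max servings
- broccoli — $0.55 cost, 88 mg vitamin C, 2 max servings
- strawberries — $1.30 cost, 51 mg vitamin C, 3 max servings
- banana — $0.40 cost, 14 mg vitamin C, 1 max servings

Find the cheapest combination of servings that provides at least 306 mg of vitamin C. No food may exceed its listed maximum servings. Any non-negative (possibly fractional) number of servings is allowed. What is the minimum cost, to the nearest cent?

$2.80

Cost per mg of vitamin C: broccoli $0.0063, orange $0.0123, strawberries $0.0255, banana $0.0286, spinach $0.0406.
Take 2 servings of broccoli: +176.0 mg vitamin C for $1.10 (total $1.10, still need 130.0 mg).
Take 2 servings of orange: +122.0 mg vitamin C for $1.50 (total $2.60, still need 8.0 mg).
Take 0.1569 servings of strawberries: +8.0 mg vitamin C for $0.20 (total $2.80, still need 0.0 mg).
Filling from the cheapest source first is optimal under one linear minimum: $2.80.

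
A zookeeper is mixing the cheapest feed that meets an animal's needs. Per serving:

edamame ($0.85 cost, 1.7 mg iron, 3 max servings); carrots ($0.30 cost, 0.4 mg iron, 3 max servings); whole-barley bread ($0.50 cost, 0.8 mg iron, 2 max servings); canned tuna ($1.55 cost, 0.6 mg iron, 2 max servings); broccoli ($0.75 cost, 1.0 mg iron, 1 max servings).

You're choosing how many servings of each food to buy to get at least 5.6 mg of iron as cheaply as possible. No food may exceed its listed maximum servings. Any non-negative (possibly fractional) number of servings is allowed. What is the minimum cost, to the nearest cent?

Cost per mg of iron: edamame $0.5000, whole-barley bread $0.6250, carrots $0.7500, broccoli $0.7500, canned tuna $2.5833.
Take 3 servings of edamame: +5.1 mg iron for $2.55 (total $2.55, still need 0.5 mg).
Take 0.625 servings of whole-barley bread: +0.5 mg iron for $0.31 (total $2.86, still need 0.0 mg).
Filling from the cheapest source first is optimal under one linear minimum: $2.86.

$2.86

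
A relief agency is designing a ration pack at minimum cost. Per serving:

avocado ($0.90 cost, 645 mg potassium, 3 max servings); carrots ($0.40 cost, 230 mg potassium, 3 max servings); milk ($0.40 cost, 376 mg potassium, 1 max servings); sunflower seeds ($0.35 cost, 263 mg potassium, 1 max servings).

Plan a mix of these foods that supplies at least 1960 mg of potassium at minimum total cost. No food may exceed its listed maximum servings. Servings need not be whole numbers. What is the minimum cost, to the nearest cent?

Cost per mg of potassium: milk $0.0011, sunflower seeds $0.0013, avocado $0.0014, carrots $0.0017.
Take 1 serving of milk: +376.0 mg potassium for $0.40 (total $0.40, still need 1584.0 mg).
Take 1 serving of sunflower seeds: +263.0 mg potassium for $0.35 (total $0.75, still need 1321.0 mg).
Take 2.048 servings of avocado: +1321.0 mg potassium for $1.84 (total $2.59, still need 0.0 mg).
Filling from the cheapest source first is optimal under one linear minimum: $2.59.

$2.59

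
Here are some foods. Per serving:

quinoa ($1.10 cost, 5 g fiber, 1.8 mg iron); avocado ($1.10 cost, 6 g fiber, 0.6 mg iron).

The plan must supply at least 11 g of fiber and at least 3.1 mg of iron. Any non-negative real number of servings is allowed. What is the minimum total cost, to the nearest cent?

For a min-cost LP with two ≥-constraints, a basic feasible solution has at most two positive variables.
quinoa only: max(11/5, 3.1/1.8) = 2.2 servings → $2.42.
avocado only: max(11/6, 3.1/0.6) = 5.167 servings → $5.68.
quinoa + avocado with both tight: 1.538 servings and 0.5513 servings → $2.30.
Cheapest feasible corner: $2.30.

$2.30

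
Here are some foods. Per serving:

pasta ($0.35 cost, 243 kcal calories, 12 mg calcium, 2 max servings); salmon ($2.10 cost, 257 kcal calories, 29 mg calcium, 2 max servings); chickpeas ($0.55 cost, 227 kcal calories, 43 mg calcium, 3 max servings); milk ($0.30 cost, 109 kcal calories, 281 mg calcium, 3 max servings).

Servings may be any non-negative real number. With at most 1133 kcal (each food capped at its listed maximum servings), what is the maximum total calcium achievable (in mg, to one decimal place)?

986.1 mg

Calcium per kcal: milk 2.578, chickpeas 0.1894, salmon 0.1128, pasta 0.04938.
Take 3 servings of milk: uses 327 kcal, +843.0 mg calcium (running total 843.0 mg).
Take 3 servings of chickpeas: uses 681 kcal, +129.0 mg calcium (running total 972.0 mg).
Take 0.4864 servings of salmon: uses 125 kcal, +14.1 mg calcium (running total 986.1 mg).
Filling greedily by calcium-per-kcal is optimal for one linear limit, giving 986.1 mg.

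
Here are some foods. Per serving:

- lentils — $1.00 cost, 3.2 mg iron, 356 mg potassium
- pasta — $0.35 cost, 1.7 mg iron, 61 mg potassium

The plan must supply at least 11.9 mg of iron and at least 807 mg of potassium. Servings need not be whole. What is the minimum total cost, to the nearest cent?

$2.99

Check every corner: each single food scaled to meet both minima, and each pair solved so both constraints bind.
lentils only: max(11.9/3.2, 807/356) = 3.719 servings → $3.72.
pasta only: max(11.9/1.7, 807/61) = 13.23 servings → $4.63.
lentils + pasta with both tight: 1.576 servings and 4.034 servings → $2.99.
Cheapest feasible corner: $2.99.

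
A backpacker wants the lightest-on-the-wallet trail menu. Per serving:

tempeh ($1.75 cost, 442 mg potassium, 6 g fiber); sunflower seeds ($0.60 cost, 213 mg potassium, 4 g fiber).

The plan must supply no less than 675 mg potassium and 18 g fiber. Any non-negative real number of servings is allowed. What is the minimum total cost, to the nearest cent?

$2.70

Compare the cost at each extreme point of the feasible region.
tempeh only: max(675/442, 18/6) = 3 servings → $5.25.
sunflower seeds only: max(675/213, 18/4) = 4.5 servings → $2.70.
tempeh + sunflower seeds: the both-tight solution has a negative serving — not a feasible corner.
Cheapest feasible corner: $2.70.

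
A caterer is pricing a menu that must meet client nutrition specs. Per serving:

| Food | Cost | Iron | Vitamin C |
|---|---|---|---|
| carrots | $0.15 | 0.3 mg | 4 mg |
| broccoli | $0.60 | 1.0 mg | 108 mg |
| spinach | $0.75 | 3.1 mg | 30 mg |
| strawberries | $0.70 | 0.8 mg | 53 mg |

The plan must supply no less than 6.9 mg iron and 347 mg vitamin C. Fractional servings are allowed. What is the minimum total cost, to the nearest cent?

$2.69

carrots only: max(6.9/0.3, 347/4) = 86.75 servings → $13.01.
broccoli only: max(6.9/1.0, 347/108) = 6.9 servings → $4.14.
spinach only: max(6.9/3.1, 347/30) = 11.57 servings → $8.68.
strawberries only: max(6.9/0.8, 347/53) = 8.625 servings → $6.04.
carrots + broccoli with both tight: 14.02 servings and 2.694 servings → $3.72.
carrots + spinach: intersection lies outside the first quadrant.
carrots + strawberries with both tight: 6.937 servings and 6.024 servings → $5.26.
broccoli + spinach with both tight: 2.85 servings and 1.306 servings → $2.69.
broccoli + strawberries: the both-tight solution has a negative serving — not a feasible corner.
spinach + strawberries with both tight: 0.6279 servings and 6.192 servings → $4.81.
So the least-cost plan costs $2.69.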